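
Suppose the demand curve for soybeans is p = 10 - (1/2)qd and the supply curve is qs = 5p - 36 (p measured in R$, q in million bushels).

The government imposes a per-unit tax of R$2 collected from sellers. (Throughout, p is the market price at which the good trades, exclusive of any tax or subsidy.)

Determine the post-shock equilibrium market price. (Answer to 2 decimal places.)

Original equilibrium: 20 - 2p = 5p - 36 gives 56 = 7p, so p = 8 and q = 4.
Since sellers keep the price net of the tax, the effective supply curve becomes qs = 5p - 46.
Clearing the new market: 20 - 2p = 5p - 46, so p = 66/7 ≈ 9.4286 and q = 8/7 ≈ 1.1429.

9.43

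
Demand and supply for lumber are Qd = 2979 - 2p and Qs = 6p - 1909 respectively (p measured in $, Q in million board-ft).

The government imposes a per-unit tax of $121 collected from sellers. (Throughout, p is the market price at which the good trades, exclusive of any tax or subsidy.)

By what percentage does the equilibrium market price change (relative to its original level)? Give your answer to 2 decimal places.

Solve the original market: 2979 - 2p = 6p - 1909, hence p = 611 and Q = 1757.
Since sellers keep the price net of the tax, the effective supply curve becomes Qs = 6p - 2635.
Clearing the new market: 2979 - 2p = 6p - 2635, so p = 701.75 and Q = 1575.5.
%Δp = (701.75 − 611) / 611 × 100 = +14.85%.

+14.85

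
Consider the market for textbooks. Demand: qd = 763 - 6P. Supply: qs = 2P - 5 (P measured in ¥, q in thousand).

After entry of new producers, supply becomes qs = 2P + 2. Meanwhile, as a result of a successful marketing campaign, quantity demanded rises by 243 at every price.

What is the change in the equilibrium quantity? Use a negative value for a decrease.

+66

Initially, 763 - 6P = 2P - 5, so 768 = 8P and P = 96, q = 187.
The new curves are qd = 1006 - 6P (demand) and qs = 2P + 2 (supply).
Equate the new curves: 1006 - 6P = 2P + 2, giving 1004 = 8P, P = 125.5, q = 253.
Δq = 253 − 187 = +66.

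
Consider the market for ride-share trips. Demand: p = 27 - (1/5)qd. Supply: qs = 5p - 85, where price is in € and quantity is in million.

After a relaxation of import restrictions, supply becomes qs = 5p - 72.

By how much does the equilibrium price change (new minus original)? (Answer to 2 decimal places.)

-1.30

Original equilibrium: 135 - 5p = 5p - 85 gives 220 = 10p, so p = 22 and q = 25.
The new curves are qd = 135 - 5p (demand) and qs = 5p - 72 (supply).
Clearing the new market: 135 - 5p = 5p - 72, so p = 20.7 and q = 31.5.
Δp = 20.7 − 22 = -1.30.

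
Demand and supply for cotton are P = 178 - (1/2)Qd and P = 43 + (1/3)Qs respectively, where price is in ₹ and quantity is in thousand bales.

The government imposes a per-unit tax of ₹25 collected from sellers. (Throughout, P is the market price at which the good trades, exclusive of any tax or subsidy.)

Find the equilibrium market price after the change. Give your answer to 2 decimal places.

Before the shock: 356 - 2P = 3P - 129 ⇒ 485 = 5P ⇒ P = 97, Q = 162.
Since sellers keep the price net of the tax, the effective supply curve becomes Qs = 3P - 204.
Clearing the new market: 356 - 2P = 3P - 204, so P = 112 and Q = 132.

112.00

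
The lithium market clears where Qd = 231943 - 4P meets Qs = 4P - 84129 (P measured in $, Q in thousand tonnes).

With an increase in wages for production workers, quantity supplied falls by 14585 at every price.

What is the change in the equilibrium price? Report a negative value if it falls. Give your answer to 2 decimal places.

Original equilibrium: 231943 - 4P = 4P - 84129 gives 316072 = 8P, so P = 39509 and Q = 73907.
With the change applied: demand Qd = 231943 - 4P, supply Qs = 4P - 98714.
New equilibrium: 231943 - 4P = 4P - 98714 ⇒ 330657 = 8P ⇒ P = 41332.125, Q = 66614.5.
ΔP = 41332.125 − 39509 = +1823.13.

+1823.13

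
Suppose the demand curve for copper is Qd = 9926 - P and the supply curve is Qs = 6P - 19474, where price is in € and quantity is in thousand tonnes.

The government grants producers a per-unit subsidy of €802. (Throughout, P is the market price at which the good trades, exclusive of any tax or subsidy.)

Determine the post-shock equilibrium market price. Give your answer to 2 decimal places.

Solve the original market: 9926 - P = 6P - 19474, hence P = 4200 and Q = 5726.
Since sellers receive the price plus the subsidy, the effective supply curve becomes Qs = 6P - 14662.
New equilibrium: 9926 - P = 6P - 14662 ⇒ 24588 = 7P ⇒ P = 24588/7 ≈ 3512.5714, Q = 44894/7 ≈ 6413.4286.

3512.57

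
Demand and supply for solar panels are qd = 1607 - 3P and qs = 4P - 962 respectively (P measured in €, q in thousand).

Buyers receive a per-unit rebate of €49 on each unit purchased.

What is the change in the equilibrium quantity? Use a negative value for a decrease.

+84

Original equilibrium: 1607 - 3P = 4P - 962 gives 2569 = 7P, so P = 367 and q = 506.
Since buyers' out-of-pocket price is the market price minus the rebate, the effective demand curve becomes qd = 1754 - 3P.
New equilibrium: 1754 - 3P = 4P - 962 ⇒ 2716 = 7P ⇒ P = 388, q = 590.
Δq = 590 − 506 = +84.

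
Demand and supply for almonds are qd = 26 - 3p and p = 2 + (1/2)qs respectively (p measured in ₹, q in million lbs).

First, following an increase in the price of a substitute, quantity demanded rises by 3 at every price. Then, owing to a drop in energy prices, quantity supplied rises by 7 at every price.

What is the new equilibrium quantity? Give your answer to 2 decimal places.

13.40

Initially, 26 - 3p = 2p - 4, so 30 = 5p and p = 6, q = 8.
After the shift, demand is qd = 29 - 3p and supply is qs = 2p + 3.
Clearing the new market: 29 - 3p = 2p + 3, so p = 5.2 and q = 13.4.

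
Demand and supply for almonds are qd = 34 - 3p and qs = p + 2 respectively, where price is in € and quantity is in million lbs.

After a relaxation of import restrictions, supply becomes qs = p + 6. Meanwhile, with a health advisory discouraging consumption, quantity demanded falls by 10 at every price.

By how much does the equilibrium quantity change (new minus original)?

+0.5

Initially, 34 - 3p = p + 2, so 32 = 4p and p = 8, q = 10.
With the change applied: demand qd = 24 - 3p, supply qs = p + 6.
Clearing the new market: 24 - 3p = p + 6, so p = 4.5 and q = 10.5.
Δq = 10.5 − 10 = +0.5.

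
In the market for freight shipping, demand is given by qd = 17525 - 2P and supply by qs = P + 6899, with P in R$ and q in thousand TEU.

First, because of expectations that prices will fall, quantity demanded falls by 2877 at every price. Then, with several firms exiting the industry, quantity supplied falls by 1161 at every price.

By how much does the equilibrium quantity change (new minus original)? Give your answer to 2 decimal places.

Solve the original market: 17525 - 2P = P + 6899, hence P = 3542 and q = 10441.
The shock moves the curves to qd = 14648 - 2P and qs = P + 5738.
Clearing the new market: 14648 - 2P = P + 5738, so P = 2970 and q = 8708.
Δq = 8708 − 10441 = -1733.00.

-1733.00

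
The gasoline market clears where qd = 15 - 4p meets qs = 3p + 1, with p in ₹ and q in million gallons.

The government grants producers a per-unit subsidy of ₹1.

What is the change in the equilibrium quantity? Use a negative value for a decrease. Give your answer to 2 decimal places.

Initially, 15 - 4p = 3p + 1, so 14 = 7p and p = 2, q = 7.
Since sellers receive the price plus the subsidy, the effective supply curve becomes qs = 3p + 4.
Equate the new curves: 15 - 4p = 3p + 4, giving 11 = 7p, p = 11/7 ≈ 1.5714, q = 61/7 ≈ 8.7143.
Δq = 8.7143 − 7 = +1.71.

+1.71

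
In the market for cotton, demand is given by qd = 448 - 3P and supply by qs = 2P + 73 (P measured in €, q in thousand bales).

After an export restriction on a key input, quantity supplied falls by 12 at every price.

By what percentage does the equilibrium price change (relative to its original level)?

+3.2

Original equilibrium: 448 - 3P = 2P + 73 gives 375 = 5P, so P = 75 and q = 223.
The shock moves the curves to qd = 448 - 3P and qs = 2P + 61.
Equate the new curves: 448 - 3P = 2P + 61, giving 387 = 5P, P = 77.4, q = 215.8.
%ΔP = (77.4 − 75) / 75 × 100 = +3.2%.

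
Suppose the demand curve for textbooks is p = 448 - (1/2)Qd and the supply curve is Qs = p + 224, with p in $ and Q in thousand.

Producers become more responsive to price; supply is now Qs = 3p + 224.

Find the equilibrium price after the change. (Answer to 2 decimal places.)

134.40

Original equilibrium: 896 - 2p = p + 224 gives 672 = 3p, so p = 224 and Q = 448.
The new curves are Qd = 896 - 2p (demand) and Qs = 3p + 224 (supply).
Clearing the new market: 896 - 2p = 3p + 224, so p = 134.4 and Q = 627.2.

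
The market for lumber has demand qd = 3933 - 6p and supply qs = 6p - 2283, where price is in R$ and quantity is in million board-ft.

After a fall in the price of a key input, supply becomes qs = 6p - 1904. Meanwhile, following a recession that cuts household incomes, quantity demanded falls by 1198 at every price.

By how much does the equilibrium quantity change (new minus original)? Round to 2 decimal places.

Solve the original market: 3933 - 6p = 6p - 2283, hence p = 518 and q = 825.
With the change applied: demand qd = 2735 - 6p, supply qs = 6p - 1904.
Clearing the new market: 2735 - 6p = 6p - 1904, so p = 4639/12 ≈ 386.5833 and q = 415.5.
Δq = 415.5 − 825 = -409.50.

-409.50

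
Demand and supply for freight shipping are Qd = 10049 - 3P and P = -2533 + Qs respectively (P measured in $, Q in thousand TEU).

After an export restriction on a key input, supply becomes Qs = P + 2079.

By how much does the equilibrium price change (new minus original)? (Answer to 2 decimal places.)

+113.50

Initially, 10049 - 3P = P + 2533, so 7516 = 4P and P = 1879, Q = 4412.
After the shift, demand is Qd = 10049 - 3P and supply is Qs = P + 2079.
New equilibrium: 10049 - 3P = P + 2079 ⇒ 7970 = 4P ⇒ P = 1992.5, Q = 4071.5.
ΔP = 1992.5 − 1879 = +113.50.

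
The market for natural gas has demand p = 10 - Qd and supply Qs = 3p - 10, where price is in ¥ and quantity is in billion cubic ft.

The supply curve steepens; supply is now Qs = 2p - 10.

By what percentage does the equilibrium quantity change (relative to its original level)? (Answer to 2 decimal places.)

Solve the original market: 10 - p = 3p - 10, hence p = 5 and Q = 5.
The new curves are Qd = 10 - p (demand) and Qs = 2p - 10 (supply).
Setting them equal: 10 - p = 2p - 10 → 20 = 3p, so p = 20/3 ≈ 6.6667 and Q = 10/3 ≈ 3.3333.
%ΔQ = (3.3333 − 5) / 5 × 100 = -33.33%.

-33.33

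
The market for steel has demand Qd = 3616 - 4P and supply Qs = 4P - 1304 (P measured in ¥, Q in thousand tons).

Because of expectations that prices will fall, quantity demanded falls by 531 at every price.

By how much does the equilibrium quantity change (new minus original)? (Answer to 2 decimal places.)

-265.50

Original equilibrium: 3616 - 4P = 4P - 1304 gives 4920 = 8P, so P = 615 and Q = 1156.
The new curves are Qd = 3085 - 4P (demand) and Qs = 4P - 1304 (supply).
New equilibrium: 3085 - 4P = 4P - 1304 ⇒ 4389 = 8P ⇒ P = 548.625, Q = 890.5.
ΔQ = 890.5 − 1156 = -265.50.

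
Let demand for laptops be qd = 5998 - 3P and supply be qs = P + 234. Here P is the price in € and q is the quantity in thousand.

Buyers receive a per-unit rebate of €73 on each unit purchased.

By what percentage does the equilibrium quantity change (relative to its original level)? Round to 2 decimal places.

Original equilibrium: 5998 - 3P = P + 234 gives 5764 = 4P, so P = 1441 and q = 1675.
Since buyers' out-of-pocket price is the market price minus the rebate, the effective demand curve becomes qd = 6217 - 3P.
Clearing the new market: 6217 - 3P = P + 234, so P = 1495.75 and q = 1729.75.
%Δq = (1729.75 − 1675) / 1675 × 100 = +3.27%.

+3.27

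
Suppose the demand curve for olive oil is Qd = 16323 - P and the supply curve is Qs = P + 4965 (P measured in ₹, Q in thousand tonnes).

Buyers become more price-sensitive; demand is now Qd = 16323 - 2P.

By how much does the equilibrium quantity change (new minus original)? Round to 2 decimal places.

Original equilibrium: 16323 - P = P + 4965 gives 11358 = 2P, so P = 5679 and Q = 10644.
After the shift, demand is Qd = 16323 - 2P and supply is Qs = P + 4965.
Setting them equal: 16323 - 2P = P + 4965 → 11358 = 3P, so P = 3786 and Q = 8751.
ΔQ = 8751 − 10644 = -1893.00.

-1893.00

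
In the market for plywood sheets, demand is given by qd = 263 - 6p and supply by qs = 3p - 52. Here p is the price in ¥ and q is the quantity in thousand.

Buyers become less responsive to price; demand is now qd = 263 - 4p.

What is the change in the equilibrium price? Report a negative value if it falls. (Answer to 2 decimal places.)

Solve the original market: 263 - 6p = 3p - 52, hence p = 35 and q = 53.
After the shift, demand is qd = 263 - 4p and supply is qs = 3p - 52.
Clearing the new market: 263 - 4p = 3p - 52, so p = 45 and q = 83.
Δp = 45 − 35 = +10.00.

+10.00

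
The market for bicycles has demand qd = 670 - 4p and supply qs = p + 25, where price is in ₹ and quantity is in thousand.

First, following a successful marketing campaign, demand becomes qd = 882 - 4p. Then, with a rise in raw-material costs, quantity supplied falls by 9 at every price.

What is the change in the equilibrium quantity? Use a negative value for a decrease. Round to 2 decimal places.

Initially, 670 - 4p = p + 25, so 645 = 5p and p = 129, q = 154.
The shock moves the curves to qd = 882 - 4p and qs = p + 16.
Equate the new curves: 882 - 4p = p + 16, giving 866 = 5p, p = 173.2, q = 189.2.
Δq = 189.2 − 154 = +35.20.

+35.20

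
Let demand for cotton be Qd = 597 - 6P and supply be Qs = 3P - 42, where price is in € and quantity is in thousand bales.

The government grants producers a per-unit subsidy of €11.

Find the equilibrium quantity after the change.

193

Before the shock: 597 - 6P = 3P - 42 ⇒ 639 = 9P ⇒ P = 71, Q = 171.
Since sellers receive the price plus the subsidy, the effective supply curve becomes Qs = 3P - 9.
Setting them equal: 597 - 6P = 3P - 9 → 606 = 9P, so P = 202/3 ≈ 67.3333 and Q = 193.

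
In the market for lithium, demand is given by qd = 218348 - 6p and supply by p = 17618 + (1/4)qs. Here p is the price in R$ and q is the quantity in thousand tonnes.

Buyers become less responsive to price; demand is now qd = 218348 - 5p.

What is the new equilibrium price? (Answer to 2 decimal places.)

Initially, 218348 - 6p = 4p - 70472, so 288820 = 10p and p = 28882, q = 45056.
The new curves are qd = 218348 - 5p (demand) and qs = 4p - 70472 (supply).
Setting them equal: 218348 - 5p = 4p - 70472 → 288820 = 9p, so p = 288820/9 ≈ 32091.1111 and q = 521032/9 ≈ 57892.4444.

32091.11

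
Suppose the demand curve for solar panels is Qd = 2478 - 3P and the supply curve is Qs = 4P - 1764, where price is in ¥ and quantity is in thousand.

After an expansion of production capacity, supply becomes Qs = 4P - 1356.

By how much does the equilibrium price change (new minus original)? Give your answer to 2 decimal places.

-58.29

Before the shock: 2478 - 3P = 4P - 1764 ⇒ 4242 = 7P ⇒ P = 606, Q = 660.
The shock moves the curves to Qd = 2478 - 3P and Qs = 4P - 1356.
New equilibrium: 2478 - 3P = 4P - 1356 ⇒ 3834 = 7P ⇒ P = 3834/7 ≈ 547.7143, Q = 5844/7 ≈ 834.8571.
ΔP = 547.7143 − 606 = -58.29.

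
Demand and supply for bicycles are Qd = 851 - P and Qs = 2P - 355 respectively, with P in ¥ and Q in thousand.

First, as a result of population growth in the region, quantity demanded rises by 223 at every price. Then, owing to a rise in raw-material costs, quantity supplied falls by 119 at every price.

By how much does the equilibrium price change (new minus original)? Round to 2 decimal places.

+114.00

Before the shock: 851 - P = 2P - 355 ⇒ 1206 = 3P ⇒ P = 402, Q = 449.
The new curves are Qd = 1074 - P (demand) and Qs = 2P - 474 (supply).
Setting them equal: 1074 - P = 2P - 474 → 1548 = 3P, so P = 516 and Q = 558.
ΔP = 516 − 402 = +114.00.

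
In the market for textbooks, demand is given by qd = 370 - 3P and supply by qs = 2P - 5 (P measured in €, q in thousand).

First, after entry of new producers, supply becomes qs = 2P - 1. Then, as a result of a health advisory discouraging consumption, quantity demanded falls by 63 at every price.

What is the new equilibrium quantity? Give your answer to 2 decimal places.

122.20

Before the shock: 370 - 3P = 2P - 5 ⇒ 375 = 5P ⇒ P = 75, q = 145.
The new curves are qd = 307 - 3P (demand) and qs = 2P - 1 (supply).
Clearing the new market: 307 - 3P = 2P - 1, so P = 61.6 and q = 122.2.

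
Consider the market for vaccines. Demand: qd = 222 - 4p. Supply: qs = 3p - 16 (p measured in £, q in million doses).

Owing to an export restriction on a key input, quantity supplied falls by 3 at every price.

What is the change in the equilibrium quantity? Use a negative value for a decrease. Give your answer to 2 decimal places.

-1.71

Original equilibrium: 222 - 4p = 3p - 16 gives 238 = 7p, so p = 34 and q = 86.
The shock moves the curves to qd = 222 - 4p and qs = 3p - 19.
Setting them equal: 222 - 4p = 3p - 19 → 241 = 7p, so p = 241/7 ≈ 34.4286 and q = 590/7 ≈ 84.2857.
Δq = 84.2857 − 86 = -1.71.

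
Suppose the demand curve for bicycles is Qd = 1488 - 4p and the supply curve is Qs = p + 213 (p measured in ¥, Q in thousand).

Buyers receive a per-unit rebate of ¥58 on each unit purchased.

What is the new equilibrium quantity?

514.4

Solve the original market: 1488 - 4p = p + 213, hence p = 255 and Q = 468.
Since buyers' out-of-pocket price is the market price minus the rebate, the effective demand curve becomes Qd = 1720 - 4p.
Clearing the new market: 1720 - 4p = p + 213, so p = 301.4 and Q = 514.4.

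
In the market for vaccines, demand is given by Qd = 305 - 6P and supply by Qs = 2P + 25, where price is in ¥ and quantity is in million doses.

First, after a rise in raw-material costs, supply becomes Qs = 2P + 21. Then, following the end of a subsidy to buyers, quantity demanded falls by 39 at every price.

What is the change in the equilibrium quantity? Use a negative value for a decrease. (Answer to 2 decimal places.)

Before the shock: 305 - 6P = 2P + 25 ⇒ 280 = 8P ⇒ P = 35, Q = 95.
The shock moves the curves to Qd = 266 - 6P and Qs = 2P + 21.
Equate the new curves: 266 - 6P = 2P + 21, giving 245 = 8P, P = 30.625, Q = 82.25.
ΔQ = 82.25 − 95 = -12.75.

-12.75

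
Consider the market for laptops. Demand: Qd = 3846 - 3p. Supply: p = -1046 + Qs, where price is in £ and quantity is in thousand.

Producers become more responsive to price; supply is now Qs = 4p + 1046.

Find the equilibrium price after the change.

400

Before the shock: 3846 - 3p = p + 1046 ⇒ 2800 = 4p ⇒ p = 700, Q = 1746.
The new curves are Qd = 3846 - 3p (demand) and Qs = 4p + 1046 (supply).
Setting them equal: 3846 - 3p = 4p + 1046 → 2800 = 7p, so p = 400 and Q = 2646.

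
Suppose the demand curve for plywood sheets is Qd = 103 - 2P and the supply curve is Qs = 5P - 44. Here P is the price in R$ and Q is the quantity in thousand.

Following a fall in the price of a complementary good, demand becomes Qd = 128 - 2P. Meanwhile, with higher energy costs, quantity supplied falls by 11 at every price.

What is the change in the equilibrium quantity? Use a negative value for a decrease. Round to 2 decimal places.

+14.71

Original equilibrium: 103 - 2P = 5P - 44 gives 147 = 7P, so P = 21 and Q = 61.
The new curves are Qd = 128 - 2P (demand) and Qs = 5P - 55 (supply).
Equate the new curves: 128 - 2P = 5P - 55, giving 183 = 7P, P = 183/7 ≈ 26.1429, Q = 530/7 ≈ 75.7143.
ΔQ = 75.7143 − 61 = +14.71.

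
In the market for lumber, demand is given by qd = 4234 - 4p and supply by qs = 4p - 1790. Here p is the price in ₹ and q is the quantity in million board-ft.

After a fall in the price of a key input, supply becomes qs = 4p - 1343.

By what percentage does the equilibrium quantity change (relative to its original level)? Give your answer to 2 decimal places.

+18.29

Original equilibrium: 4234 - 4p = 4p - 1790 gives 6024 = 8p, so p = 753 and q = 1222.
With the change applied: demand qd = 4234 - 4p, supply qs = 4p - 1343.
Equate the new curves: 4234 - 4p = 4p - 1343, giving 5577 = 8p, p = 697.125, q = 1445.5.
%Δq = (1445.5 − 1222) / 1222 × 100 = +18.29%.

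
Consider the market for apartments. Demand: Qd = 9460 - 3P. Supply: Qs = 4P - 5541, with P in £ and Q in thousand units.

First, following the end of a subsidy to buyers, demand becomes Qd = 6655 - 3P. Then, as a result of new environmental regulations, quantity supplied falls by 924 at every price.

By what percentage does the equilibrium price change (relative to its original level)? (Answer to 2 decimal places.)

Original equilibrium: 9460 - 3P = 4P - 5541 gives 15001 = 7P, so P = 2143 and Q = 3031.
After the shift, demand is Qd = 6655 - 3P and supply is Qs = 4P - 6465.
Setting them equal: 6655 - 3P = 4P - 6465 → 13120 = 7P, so P = 13120/7 ≈ 1874.2857 and Q = 7225/7 ≈ 1032.1429.
%ΔP = (1874.2857 − 2143) / 2143 × 100 = -12.54%.

-12.54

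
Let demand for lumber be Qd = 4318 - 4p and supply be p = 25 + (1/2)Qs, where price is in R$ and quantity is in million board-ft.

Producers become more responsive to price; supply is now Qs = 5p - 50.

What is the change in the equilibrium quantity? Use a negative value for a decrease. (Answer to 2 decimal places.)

+970.67

Solve the original market: 4318 - 4p = 2p - 50, hence p = 728 and Q = 1406.
The shock moves the curves to Qd = 4318 - 4p and Qs = 5p - 50.
Setting them equal: 4318 - 4p = 5p - 50 → 4368 = 9p, so p = 1456/3 ≈ 485.3333 and Q = 7130/3 ≈ 2376.6667.
ΔQ = 2376.6667 − 1406 = +970.67.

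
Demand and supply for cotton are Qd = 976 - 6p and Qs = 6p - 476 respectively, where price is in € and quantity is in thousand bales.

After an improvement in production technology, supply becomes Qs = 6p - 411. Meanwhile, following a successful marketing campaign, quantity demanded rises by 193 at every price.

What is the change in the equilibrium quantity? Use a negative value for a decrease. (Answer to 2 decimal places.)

Solve the original market: 976 - 6p = 6p - 476, hence p = 121 and Q = 250.
The shock moves the curves to Qd = 1169 - 6p and Qs = 6p - 411.
Equate the new curves: 1169 - 6p = 6p - 411, giving 1580 = 12p, p = 395/3 ≈ 131.6667, Q = 379.
ΔQ = 379 − 250 = +129.00.

+129.00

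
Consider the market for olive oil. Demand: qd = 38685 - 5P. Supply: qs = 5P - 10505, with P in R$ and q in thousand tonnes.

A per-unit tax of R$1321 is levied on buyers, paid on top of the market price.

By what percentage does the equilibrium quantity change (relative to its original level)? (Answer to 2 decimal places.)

-23.44

Initially, 38685 - 5P = 5P - 10505, so 49190 = 10P and P = 4919, q = 14090.
Since buyers pay the price plus the tax, the effective demand curve becomes qd = 32080 - 5P.
Setting them equal: 32080 - 5P = 5P - 10505 → 42585 = 10P, so P = 4258.5 and q = 10787.5.
%Δq = (10787.5 − 14090) / 14090 × 100 = -23.44%.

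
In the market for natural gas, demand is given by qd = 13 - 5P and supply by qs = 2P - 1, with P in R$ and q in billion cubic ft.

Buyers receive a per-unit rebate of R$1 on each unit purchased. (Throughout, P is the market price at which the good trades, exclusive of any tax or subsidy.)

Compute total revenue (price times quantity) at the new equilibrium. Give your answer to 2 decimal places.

Initially, 13 - 5P = 2P - 1, so 14 = 7P and P = 2, q = 3.
Since buyers' out-of-pocket price is the market price minus the rebate, the effective demand curve becomes qd = 18 - 5P.
New equilibrium: 18 - 5P = 2P - 1 ⇒ 19 = 7P ⇒ P = 19/7 ≈ 2.7143, q = 31/7 ≈ 4.4286.
New expenditure = 2.7143 × 4.4286 = 12.02.

12.02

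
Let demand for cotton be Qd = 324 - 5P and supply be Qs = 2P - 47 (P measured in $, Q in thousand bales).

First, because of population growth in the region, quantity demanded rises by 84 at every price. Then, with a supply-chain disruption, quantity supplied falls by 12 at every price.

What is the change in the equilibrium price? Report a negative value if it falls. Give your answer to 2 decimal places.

+13.71

Solve the original market: 324 - 5P = 2P - 47, hence P = 53 and Q = 59.
After the shift, demand is Qd = 408 - 5P and supply is Qs = 2P - 59.
Clearing the new market: 408 - 5P = 2P - 59, so P = 467/7 ≈ 66.7143 and Q = 521/7 ≈ 74.4286.
ΔP = 66.7143 − 53 = +13.71.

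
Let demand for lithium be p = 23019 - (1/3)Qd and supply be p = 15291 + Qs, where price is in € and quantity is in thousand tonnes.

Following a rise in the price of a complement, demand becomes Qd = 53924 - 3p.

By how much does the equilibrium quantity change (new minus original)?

-3783.25

Original equilibrium: 69057 - 3p = p - 15291 gives 84348 = 4p, so p = 21087 and Q = 5796.
The shock moves the curves to Qd = 53924 - 3p and Qs = p - 15291.
Setting them equal: 53924 - 3p = p - 15291 → 69215 = 4p, so p = 17303.75 and Q = 2012.75.
ΔQ = 2012.75 − 5796 = -3783.25.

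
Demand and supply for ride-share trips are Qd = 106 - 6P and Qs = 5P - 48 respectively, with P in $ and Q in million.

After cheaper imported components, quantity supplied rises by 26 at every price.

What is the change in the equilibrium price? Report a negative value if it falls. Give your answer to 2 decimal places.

Initially, 106 - 6P = 5P - 48, so 154 = 11P and P = 14, Q = 22.
With the change applied: demand Qd = 106 - 6P, supply Qs = 5P - 22.
Clearing the new market: 106 - 6P = 5P - 22, so P = 128/11 ≈ 11.6364 and Q = 398/11 ≈ 36.1818.
ΔP = 11.6364 − 14 = -2.36.

-2.36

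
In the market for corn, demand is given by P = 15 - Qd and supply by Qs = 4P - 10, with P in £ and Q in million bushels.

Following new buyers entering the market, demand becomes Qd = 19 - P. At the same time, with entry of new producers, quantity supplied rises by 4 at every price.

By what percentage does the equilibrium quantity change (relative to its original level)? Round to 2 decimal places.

Before the shock: 15 - P = 4P - 10 ⇒ 25 = 5P ⇒ P = 5, Q = 10.
The shock moves the curves to Qd = 19 - P and Qs = 4P - 6.
Equate the new curves: 19 - P = 4P - 6, giving 25 = 5P, P = 5, Q = 14.
%ΔQ = (14 − 10) / 10 × 100 = +40.00%.

+40.00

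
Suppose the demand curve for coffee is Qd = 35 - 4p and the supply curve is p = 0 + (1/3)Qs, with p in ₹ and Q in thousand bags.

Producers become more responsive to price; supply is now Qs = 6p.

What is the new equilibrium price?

3.5

Before the shock: 35 - 4p = 3p ⇒ 35 = 7p ⇒ p = 5, Q = 15.
The shock moves the curves to Qd = 35 - 4p and Qs = 6p.
New equilibrium: 35 - 4p = 6p ⇒ 35 = 10p ⇒ p = 3.5, Q = 21.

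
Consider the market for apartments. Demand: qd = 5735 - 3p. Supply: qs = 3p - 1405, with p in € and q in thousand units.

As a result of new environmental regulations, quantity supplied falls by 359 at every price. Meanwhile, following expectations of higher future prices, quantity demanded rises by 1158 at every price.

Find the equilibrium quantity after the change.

Before the shock: 5735 - 3p = 3p - 1405 ⇒ 7140 = 6p ⇒ p = 1190, q = 2165.
With the change applied: demand qd = 6893 - 3p, supply qs = 3p - 1764.
New equilibrium: 6893 - 3p = 3p - 1764 ⇒ 8657 = 6p ⇒ p = 8657/6 ≈ 1442.8333, q = 2564.5.

2564.5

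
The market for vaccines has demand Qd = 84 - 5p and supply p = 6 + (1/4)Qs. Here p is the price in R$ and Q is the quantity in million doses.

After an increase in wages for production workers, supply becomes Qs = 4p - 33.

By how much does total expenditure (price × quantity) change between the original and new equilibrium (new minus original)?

-41

Original equilibrium: 84 - 5p = 4p - 24 gives 108 = 9p, so p = 12 and Q = 24.
After the shift, demand is Qd = 84 - 5p and supply is Qs = 4p - 33.
New equilibrium: 84 - 5p = 4p - 33 ⇒ 117 = 9p ⇒ p = 13, Q = 19.
Expenditure moves from 12×24 = 288 to 13×19 = 247; change = -41.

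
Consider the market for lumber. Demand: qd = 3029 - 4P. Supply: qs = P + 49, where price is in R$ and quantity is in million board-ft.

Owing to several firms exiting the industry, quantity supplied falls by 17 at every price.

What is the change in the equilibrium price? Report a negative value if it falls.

+3.4

Initially, 3029 - 4P = P + 49, so 2980 = 5P and P = 596, q = 645.
After the shift, demand is qd = 3029 - 4P and supply is qs = P + 32.
Clearing the new market: 3029 - 4P = P + 32, so P = 599.4 and q = 631.4.
ΔP = 599.4 − 596 = +3.4.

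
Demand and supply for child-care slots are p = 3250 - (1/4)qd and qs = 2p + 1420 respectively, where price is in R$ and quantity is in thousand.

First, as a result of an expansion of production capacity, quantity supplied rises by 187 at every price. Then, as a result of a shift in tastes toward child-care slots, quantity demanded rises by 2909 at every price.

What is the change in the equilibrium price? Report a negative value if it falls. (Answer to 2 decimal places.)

+453.67

Original equilibrium: 13000 - 4p = 2p + 1420 gives 11580 = 6p, so p = 1930 and q = 5280.
The new curves are qd = 15909 - 4p (demand) and qs = 2p + 1607 (supply).
Setting them equal: 15909 - 4p = 2p + 1607 → 14302 = 6p, so p = 7151/3 ≈ 2383.6667 and q = 19123/3 ≈ 6374.3333.
Δp = 2383.6667 − 1930 = +453.67.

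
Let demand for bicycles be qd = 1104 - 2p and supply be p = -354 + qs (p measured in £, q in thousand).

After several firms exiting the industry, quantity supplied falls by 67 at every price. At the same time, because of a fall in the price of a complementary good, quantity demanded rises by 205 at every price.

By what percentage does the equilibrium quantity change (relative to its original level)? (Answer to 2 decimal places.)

+3.92

Before the shock: 1104 - 2p = p + 354 ⇒ 750 = 3p ⇒ p = 250, q = 604.
With the change applied: demand qd = 1309 - 2p, supply qs = p + 287.
New equilibrium: 1309 - 2p = p + 287 ⇒ 1022 = 3p ⇒ p = 1022/3 ≈ 340.6667, q = 1883/3 ≈ 627.6667.
%Δq = (627.6667 − 604) / 604 × 100 = +3.92%.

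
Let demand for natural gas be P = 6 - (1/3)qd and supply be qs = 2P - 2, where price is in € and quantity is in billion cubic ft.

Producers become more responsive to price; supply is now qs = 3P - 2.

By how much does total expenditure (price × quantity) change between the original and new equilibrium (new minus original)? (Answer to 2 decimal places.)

Before the shock: 18 - 3P = 2P - 2 ⇒ 20 = 5P ⇒ P = 4, q = 6.
After the shift, demand is qd = 18 - 3P and supply is qs = 3P - 2.
New equilibrium: 18 - 3P = 3P - 2 ⇒ 20 = 6P ⇒ P = 10/3 ≈ 3.3333, q = 8.
Expenditure moves from 4×6 = 24 to 3.3333×8 = 26.6667; change = +2.67.

+2.67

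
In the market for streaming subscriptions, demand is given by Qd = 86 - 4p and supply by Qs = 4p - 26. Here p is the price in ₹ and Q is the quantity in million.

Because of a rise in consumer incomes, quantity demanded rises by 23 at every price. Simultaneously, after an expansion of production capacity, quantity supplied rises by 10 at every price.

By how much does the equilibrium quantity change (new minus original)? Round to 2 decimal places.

+16.50

Initially, 86 - 4p = 4p - 26, so 112 = 8p and p = 14, Q = 30.
With the change applied: demand Qd = 109 - 4p, supply Qs = 4p - 16.
Setting them equal: 109 - 4p = 4p - 16 → 125 = 8p, so p = 15.625 and Q = 46.5.
ΔQ = 46.5 − 30 = +16.50.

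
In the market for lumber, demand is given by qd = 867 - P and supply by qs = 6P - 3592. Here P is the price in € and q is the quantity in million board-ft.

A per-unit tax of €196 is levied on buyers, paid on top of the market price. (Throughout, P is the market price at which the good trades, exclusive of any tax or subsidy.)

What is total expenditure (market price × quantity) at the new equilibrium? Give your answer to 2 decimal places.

37758.00

Initially, 867 - P = 6P - 3592, so 4459 = 7P and P = 637, q = 230.
Since buyers pay the price plus the tax, the effective demand curve becomes qd = 671 - P.
Clearing the new market: 671 - P = 6P - 3592, so P = 609 and q = 62.
New expenditure = 609 × 62 = 37758.00.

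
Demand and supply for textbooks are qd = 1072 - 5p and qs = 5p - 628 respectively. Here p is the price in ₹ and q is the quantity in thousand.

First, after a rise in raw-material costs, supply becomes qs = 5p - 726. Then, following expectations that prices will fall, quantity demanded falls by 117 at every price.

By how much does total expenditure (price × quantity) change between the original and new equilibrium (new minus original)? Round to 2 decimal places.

Before the shock: 1072 - 5p = 5p - 628 ⇒ 1700 = 10p ⇒ p = 170, q = 222.
The new curves are qd = 955 - 5p (demand) and qs = 5p - 726 (supply).
Equate the new curves: 955 - 5p = 5p - 726, giving 1681 = 10p, p = 168.1, q = 114.5.
Expenditure moves from 170×222 = 37740 to 168.1×114.5 = 19247.45; change = -18492.55.

-18492.55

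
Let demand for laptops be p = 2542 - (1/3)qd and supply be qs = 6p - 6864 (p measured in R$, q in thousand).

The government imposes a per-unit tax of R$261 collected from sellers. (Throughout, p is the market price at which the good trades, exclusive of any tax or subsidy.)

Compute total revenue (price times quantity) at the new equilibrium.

4056816

Before the shock: 7626 - 3p = 6p - 6864 ⇒ 14490 = 9p ⇒ p = 1610, q = 2796.
Since sellers keep the price net of the tax, the effective supply curve becomes qs = 6p - 8430.
New equilibrium: 7626 - 3p = 6p - 8430 ⇒ 16056 = 9p ⇒ p = 1784, q = 2274.
New expenditure = 1784 × 2274 = 4056816.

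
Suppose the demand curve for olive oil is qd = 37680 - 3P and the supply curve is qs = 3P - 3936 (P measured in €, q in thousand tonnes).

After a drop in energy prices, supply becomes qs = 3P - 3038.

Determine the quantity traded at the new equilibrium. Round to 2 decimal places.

17321.00

Original equilibrium: 37680 - 3P = 3P - 3936 gives 41616 = 6P, so P = 6936 and q = 16872.
With the change applied: demand qd = 37680 - 3P, supply qs = 3P - 3038.
New equilibrium: 37680 - 3P = 3P - 3038 ⇒ 40718 = 6P ⇒ P = 20359/3 ≈ 6786.3333, q = 17321.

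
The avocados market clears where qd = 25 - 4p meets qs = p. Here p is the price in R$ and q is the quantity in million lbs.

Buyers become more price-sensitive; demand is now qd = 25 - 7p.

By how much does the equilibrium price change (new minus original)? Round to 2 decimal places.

-1.88

Initially, 25 - 4p = p, so 25 = 5p and p = 5, q = 5.
After the shift, demand is qd = 25 - 7p and supply is qs = p.
New equilibrium: 25 - 7p = p ⇒ 25 = 8p ⇒ p = 3.125, q = 3.125.
Δp = 3.125 − 5 = -1.88.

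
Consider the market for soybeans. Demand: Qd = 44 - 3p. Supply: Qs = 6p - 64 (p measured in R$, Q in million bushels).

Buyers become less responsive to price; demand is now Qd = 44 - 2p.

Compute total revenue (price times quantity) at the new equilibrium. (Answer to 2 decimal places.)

229.50

Initially, 44 - 3p = 6p - 64, so 108 = 9p and p = 12, Q = 8.
The shock moves the curves to Qd = 44 - 2p and Qs = 6p - 64.
New equilibrium: 44 - 2p = 6p - 64 ⇒ 108 = 8p ⇒ p = 13.5, Q = 17.
New expenditure = 13.5 × 17 = 229.50.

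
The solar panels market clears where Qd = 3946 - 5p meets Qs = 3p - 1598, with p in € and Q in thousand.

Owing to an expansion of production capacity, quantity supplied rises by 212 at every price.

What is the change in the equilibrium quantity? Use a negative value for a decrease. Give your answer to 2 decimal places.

Original equilibrium: 3946 - 5p = 3p - 1598 gives 5544 = 8p, so p = 693 and Q = 481.
The new curves are Qd = 3946 - 5p (demand) and Qs = 3p - 1386 (supply).
Setting them equal: 3946 - 5p = 3p - 1386 → 5332 = 8p, so p = 666.5 and Q = 613.5.
ΔQ = 613.5 − 481 = +132.50.

+132.50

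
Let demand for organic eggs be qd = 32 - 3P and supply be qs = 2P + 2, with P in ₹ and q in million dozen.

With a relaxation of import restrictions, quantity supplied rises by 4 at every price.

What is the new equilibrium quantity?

16.4

Original equilibrium: 32 - 3P = 2P + 2 gives 30 = 5P, so P = 6 and q = 14.
The new curves are qd = 32 - 3P (demand) and qs = 2P + 6 (supply).
Equate the new curves: 32 - 3P = 2P + 6, giving 26 = 5P, P = 5.2, q = 16.4.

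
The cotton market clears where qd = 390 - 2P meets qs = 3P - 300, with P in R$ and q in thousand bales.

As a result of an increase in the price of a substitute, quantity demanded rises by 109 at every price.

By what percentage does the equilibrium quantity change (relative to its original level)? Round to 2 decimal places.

Solve the original market: 390 - 2P = 3P - 300, hence P = 138 and q = 114.
With the change applied: demand qd = 499 - 2P, supply qs = 3P - 300.
Setting them equal: 499 - 2P = 3P - 300 → 799 = 5P, so P = 159.8 and q = 179.4.
%Δq = (179.4 − 114) / 114 × 100 = +57.37%.

+57.37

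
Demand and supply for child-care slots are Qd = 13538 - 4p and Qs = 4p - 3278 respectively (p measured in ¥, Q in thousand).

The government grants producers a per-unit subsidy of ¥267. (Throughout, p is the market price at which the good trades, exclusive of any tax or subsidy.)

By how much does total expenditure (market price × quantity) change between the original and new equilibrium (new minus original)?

+366324

Solve the original market: 13538 - 4p = 4p - 3278, hence p = 2102 and Q = 5130.
Since sellers receive the price plus the subsidy, the effective supply curve becomes Qs = 4p - 2210.
Clearing the new market: 13538 - 4p = 4p - 2210, so p = 1968.5 and Q = 5664.
Expenditure moves from 2102×5130 = 10783260 to 1968.5×5664 = 11149584; change = +366324.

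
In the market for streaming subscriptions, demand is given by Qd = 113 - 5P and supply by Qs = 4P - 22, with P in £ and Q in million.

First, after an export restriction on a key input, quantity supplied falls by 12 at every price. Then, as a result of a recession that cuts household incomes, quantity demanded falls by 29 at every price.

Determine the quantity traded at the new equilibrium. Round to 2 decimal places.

Before the shock: 113 - 5P = 4P - 22 ⇒ 135 = 9P ⇒ P = 15, Q = 38.
After the shift, demand is Qd = 84 - 5P and supply is Qs = 4P - 34.
Equate the new curves: 84 - 5P = 4P - 34, giving 118 = 9P, P = 118/9 ≈ 13.1111, Q = 166/9 ≈ 18.4444.

18.44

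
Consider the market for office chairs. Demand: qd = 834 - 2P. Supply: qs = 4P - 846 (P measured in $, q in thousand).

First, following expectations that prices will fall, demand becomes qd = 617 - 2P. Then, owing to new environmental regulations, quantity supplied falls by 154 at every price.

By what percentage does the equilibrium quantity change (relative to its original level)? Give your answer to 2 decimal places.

-71.53

Original equilibrium: 834 - 2P = 4P - 846 gives 1680 = 6P, so P = 280 and q = 274.
The shock moves the curves to qd = 617 - 2P and qs = 4P - 1000.
Clearing the new market: 617 - 2P = 4P - 1000, so P = 269.5 and q = 78.
%Δq = (78 − 274) / 274 × 100 = -71.53%.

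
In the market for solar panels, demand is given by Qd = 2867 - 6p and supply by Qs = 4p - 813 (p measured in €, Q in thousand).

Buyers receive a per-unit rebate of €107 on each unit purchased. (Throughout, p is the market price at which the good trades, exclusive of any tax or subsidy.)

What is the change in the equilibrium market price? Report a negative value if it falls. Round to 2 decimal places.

Solve the original market: 2867 - 6p = 4p - 813, hence p = 368 and Q = 659.
Since buyers' out-of-pocket price is the market price minus the rebate, the effective demand curve becomes Qd = 3509 - 6p.
Equate the new curves: 3509 - 6p = 4p - 813, giving 4322 = 10p, p = 432.2, Q = 915.8.
Δp = 432.2 − 368 = +64.20.

+64.20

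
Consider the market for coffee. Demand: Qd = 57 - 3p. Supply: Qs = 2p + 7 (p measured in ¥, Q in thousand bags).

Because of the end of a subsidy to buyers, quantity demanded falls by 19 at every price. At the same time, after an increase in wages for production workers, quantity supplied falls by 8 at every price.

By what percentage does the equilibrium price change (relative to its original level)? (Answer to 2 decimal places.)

Original equilibrium: 57 - 3p = 2p + 7 gives 50 = 5p, so p = 10 and Q = 27.
With the change applied: demand Qd = 38 - 3p, supply Qs = 2p - 1.
New equilibrium: 38 - 3p = 2p - 1 ⇒ 39 = 5p ⇒ p = 7.8, Q = 14.6.
%Δp = (7.8 − 10) / 10 × 100 = -22.00%.

-22.00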